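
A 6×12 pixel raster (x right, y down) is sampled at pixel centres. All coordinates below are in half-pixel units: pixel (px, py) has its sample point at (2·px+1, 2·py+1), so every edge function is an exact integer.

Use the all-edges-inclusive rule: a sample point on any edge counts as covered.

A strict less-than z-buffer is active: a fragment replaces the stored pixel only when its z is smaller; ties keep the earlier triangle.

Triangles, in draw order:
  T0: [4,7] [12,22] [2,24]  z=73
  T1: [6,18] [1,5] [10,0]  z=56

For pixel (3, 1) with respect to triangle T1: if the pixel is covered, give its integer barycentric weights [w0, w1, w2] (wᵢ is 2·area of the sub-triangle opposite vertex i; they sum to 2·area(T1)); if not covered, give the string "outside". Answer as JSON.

T0:
  2·area = 166
  edge (4, 7)→(12, 22): d=(8,15) inclusive
  edge (12, 22)→(2, 24): d=(-10,2) inclusive
  edge (2, 24)→(4, 7): d=(2,-17) inclusive
    (2,4)@(5, 9): e=[1,144,21] → #
    (3,4)@(7, 9): e=[-29,140,55] → ·
    (2,5)@(5, 11): e=[17,124,25] → #
    (3,5)@(7, 11): e=[-13,120,59] → ·
    (2,6)@(5, 13): e=[33,104,29] → #
    (3,6)@(7, 13): e=[3,100,63] → #
    (4,6)@(9, 13): e=[-27,96,97] → ·
    (2,7)@(5, 15): e=[49,84,33] → #
    (4,7)@(9, 15): e=[-11,76,101] → ·
    (1,8)@(3, 17): e=[95,68,3] → #
    (4,8)@(9, 17): e=[5,56,105] → #
    (5,8)@(11, 17): e=[-25,52,139] → ·
    (3,11)@(7, 23): e=[83,0,83] → #  [on edge]
  covered (22 px):
    · · · · · ·
    · · · · · ·
    · · · · · ·
    · · · · · ·
    · · # · · ·
    · · # · · ·
    · · # # · ·
    · · # # · ·
    · # # # # ·
    · # # # # ·
    · # # # # #
    · # # # · ·
T1:
  2·area = 142
  edge (6, 18)→(1, 5): d=(-5,-13) inclusive
  edge (1, 5)→(10, 0): d=(9,-5) inclusive
  edge (10, 0)→(6, 18): d=(-4,18) inclusive
    (4,0)@(9, 1): e=[124,4,14] → #
    (5,0)@(11, 1): e=[150,14,-22] → ·
    (2,1)@(5, 3): e=[62,2,78] → #
    (3,1)@(7, 3): e=[88,12,42] → #
    (5,1)@(11, 3): e=[140,32,-30] → ·
    (0,2)@(1, 5): e=[0,0,142] → #  [on edge]
    (1,2)@(3, 5): e=[26,10,106] → #
    (4,2)@(9, 5): e=[104,40,-2] → ·
    (0,3)@(1, 7): e=[-10,18,134] → ·
    (1,3)@(3, 7): e=[16,28,98] → #
    (4,3)@(9, 7): e=[94,58,-10] → ·
    (1,4)@(3, 9): e=[6,46,90] → #
  covered (19 px):
    · · · · # ·
    · · # # # ·
    # # # # · ·
    · # # # · ·
    · # # # · ·
    · · # # · ·
    · · # # · ·
    · · # · · ·
    · · · · · ·
    · · · · · ·
    · · · · · ·
    · · · · · ·

Answer: [12,42,88]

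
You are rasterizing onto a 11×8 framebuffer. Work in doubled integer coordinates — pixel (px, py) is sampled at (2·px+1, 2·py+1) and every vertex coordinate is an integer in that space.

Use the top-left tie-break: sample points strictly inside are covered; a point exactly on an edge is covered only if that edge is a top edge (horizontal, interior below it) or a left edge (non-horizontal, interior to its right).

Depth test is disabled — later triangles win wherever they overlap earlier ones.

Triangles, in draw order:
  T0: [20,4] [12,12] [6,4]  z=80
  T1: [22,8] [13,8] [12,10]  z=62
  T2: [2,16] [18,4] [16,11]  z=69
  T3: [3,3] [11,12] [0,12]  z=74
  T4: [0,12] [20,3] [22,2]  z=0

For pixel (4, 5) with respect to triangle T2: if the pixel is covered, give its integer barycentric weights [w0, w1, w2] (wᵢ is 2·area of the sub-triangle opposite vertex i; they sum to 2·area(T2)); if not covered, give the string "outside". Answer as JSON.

T0:
  2·area = 112
  edge (20, 4)→(12, 12): d=(-8,8) right/bottom  bias=-1
  edge (12, 12)→(6, 4): d=(-6,-8) top-left  bias=+0
  edge (6, 4)→(20, 4): d=(14,0) top-left  bias=+0
    (10,1)@(21, 3): e=[0,126,-14] → ·  [on edge]
    (3,2)@(7, 5): e=[96,2,14] → #
    (4,2)@(9, 5): e=[80,18,14] → #
    (5,2)@(11, 5): e=[64,34,14] → #
    (6,2)@(13, 5): e=[48,50,14] → #
    (7,2)@(15, 5): e=[32,66,14] → #
    (8,2)@(17, 5): e=[16,82,14] → #
    (9,2)@(19, 5): e=[0,98,14] → ·  [on edge]
    (3,3)@(7, 7): e=[80,-10,42] → ·
    (4,3)@(9, 7): e=[64,6,42] → #
    (8,3)@(17, 7): e=[0,70,42] → ·  [on edge]
    (4,4)@(9, 9): e=[48,-6,70] → ·
    (7,4)@(15, 9): e=[0,42,70] → ·  [on edge]
    (6,5)@(13, 11): e=[0,14,98] → ·  [on edge]
    (5,6)@(11, 13): e=[0,-14,126] → ·  [on edge]
    (4,7)@(9, 15): e=[0,-42,154] → ·  [on edge]
  covered (12 px):
    · · · · · · · · · · ·
    · · · · · · · · · · ·
    · · · # # # # # # · ·
    · · · · # # # # · · ·
    · · · · · # # · · · ·
    · · · · · · · · · · ·
    · · · · · · · · · · ·
    · · · · · · · · · · ·
T1:
  2·area = 18  (B↔C swapped to make it positive)
  edge (22, 8)→(12, 10): d=(-10,2) right/bottom  bias=-1
  edge (12, 10)→(13, 8): d=(1,-2) top-left  bias=+0
  edge (13, 8)→(22, 8): d=(9,0) top-left  bias=+0
    (6,4)@(13, 9): e=[8,1,9] → #
    (7,4)@(15, 9): e=[4,5,9] → #
    (8,4)@(17, 9): e=[0,9,9] → ·  [on edge]
    (3,5)@(7, 11): e=[0,-9,27] → ·  [on edge]
    (6,5)@(13, 11): e=[-12,3,27] → ·
    (7,5)@(15, 11): e=[-16,7,27] → ·
  covered (2 px):
    · · · · · · · · · · ·
    · · · · · · · · · · ·
    · · · · · · · · · · ·
    · · · · · · · · · · ·
    · · · · · · # # · · ·
    · · · · · · · · · · ·
    · · · · · · · · · · ·
    · · · · · · · · · · ·
T2:
  2·area = 88
  edge (2, 16)→(18, 4): d=(16,-12) top-left  bias=+0
  edge (18, 4)→(16, 11): d=(-2,7) right/bottom  bias=-1
  edge (16, 11)→(2, 16): d=(-14,5) right/bottom  bias=-1
    (8,2)@(17, 5): e=[4,5,79] → #
    (9,2)@(19, 5): e=[28,-9,69] → ·
    (7,3)@(15, 7): e=[12,15,61] → #
    (9,3)@(19, 7): e=[60,-13,41] → ·
    (6,4)@(13, 9): e=[20,25,43] → #
    (8,4)@(17, 9): e=[68,-3,23] → ·
    (4,5)@(9, 11): e=[4,49,35] → #
    (5,5)@(11, 11): e=[28,35,25] → #
    (8,5)@(17, 11): e=[100,-7,-5] → ·
    (3,6)@(7, 13): e=[12,59,17] → #
    (5,6)@(11, 13): e=[60,31,-3] → ·
    (6,6)@(13, 13): e=[84,17,-13] → ·
  covered (11 px):
    · · · · · · · · · · ·
    · · · · · · · · · · ·
    · · · · · · · · # · ·
    · · · · · · · # # · ·
    · · · · · · # # · · ·
    · · · · # # # # · · ·
    · · · # # · · · · · ·
    · · · · · · · · · · ·
T3:
  2·area = 99
  edge (3, 3)→(11, 12): d=(8,9) right/bottom  bias=-1
  edge (11, 12)→(0, 12): d=(-11,0) right/bottom  bias=-1
  edge (0, 12)→(3, 3): d=(3,-9) top-left  bias=+0
    (1,1)@(3, 3): e=[0,99,0] → ·  [on edge]
    (1,2)@(3, 5): e=[16,77,6] → #
    (2,2)@(5, 5): e=[-2,77,24] → ·
    (1,3)@(3, 7): e=[32,55,12] → #
    (2,3)@(5, 7): e=[14,55,30] → #
    (3,3)@(7, 7): e=[-4,55,48] → ·
    (0,4)@(1, 9): e=[66,33,0] → #  [on edge]
    (3,4)@(7, 9): e=[12,33,54] → #
    (4,4)@(9, 9): e=[-6,33,72] → ·
    (0,5)@(1, 11): e=[82,11,6] → #
    (4,5)@(9, 11): e=[10,11,78] → #
    (5,5)@(11, 11): e=[-8,11,96] → ·
  covered (12 px):
    · · · · · · · · · · ·
    · · · · · · · · · · ·
    · # · · · · · · · · ·
    · # # · · · · · · · ·
    # # # # · · · · · · ·
    # # # # # · · · · · ·
    · · · · · · · · · · ·
    · · · · · · · · · · ·
T4:
  2·area = 2  (B↔C swapped to make it positive)
  edge (0, 12)→(22, 2): d=(22,-10) top-left  bias=+0
  edge (22, 2)→(20, 3): d=(-2,1) right/bottom  bias=-1
  edge (20, 3)→(0, 12): d=(-20,9) right/bottom  bias=-1
    (5,3)@(11, 7): e=[0,1,1] → #  [on edge]
    (6,3)@(13, 7): e=[20,-1,-17] → ·
    (5,4)@(11, 9): e=[44,-3,-39] → ·
  covered (1 px):
    · · · · · · · · · · ·
    · · · · · · · · · · ·
    · · · · · · · · · · ·
    · · · · · # · · · · ·
    · · · · · · · · · · ·
    · · · · · · · · · · ·
    · · · · · · · · · · ·
    · · · · · · · · · · ·

Result: [49,35,4]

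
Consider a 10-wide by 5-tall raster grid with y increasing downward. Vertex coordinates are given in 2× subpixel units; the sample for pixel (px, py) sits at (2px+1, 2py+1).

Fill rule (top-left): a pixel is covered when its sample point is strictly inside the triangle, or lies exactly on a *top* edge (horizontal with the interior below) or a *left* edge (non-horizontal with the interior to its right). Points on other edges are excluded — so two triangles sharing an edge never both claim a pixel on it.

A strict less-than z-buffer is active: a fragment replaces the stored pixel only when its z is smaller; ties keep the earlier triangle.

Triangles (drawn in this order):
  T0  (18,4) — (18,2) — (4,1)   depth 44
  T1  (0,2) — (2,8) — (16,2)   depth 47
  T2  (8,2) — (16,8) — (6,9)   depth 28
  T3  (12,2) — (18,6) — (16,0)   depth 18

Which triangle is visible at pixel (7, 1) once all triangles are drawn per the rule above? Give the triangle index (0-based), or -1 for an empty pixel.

T0:
  2·area = 28  (B↔C swapped to make it positive)
  edge (18, 4)→(4, 1): d=(-14,-3) top-left  bias=+0
  edge (4, 1)→(18, 2): d=(14,1) right/bottom  bias=-1
  edge (18, 2)→(18, 4): d=(0,2) right/bottom  bias=-1
    (7,1)@(15, 3): e=[5,17,6] → #
    (8,1)@(17, 3): e=[11,15,2] → #
    (9,1)@(19, 3): e=[17,13,-2] → ·
    (7,2)@(15, 5): e=[-23,45,6] → ·
    (8,2)@(17, 5): e=[-17,43,2] → ·
  covered (2 px):
    · · · · · · · · · ·
    · · · · · · · # # ·
    · · · · · · · · · ·
    · · · · · · · · · ·
    · · · · · · · · · ·
T1:
  2·area = 96  (B↔C swapped to make it positive)
  edge (0, 2)→(16, 2): d=(16,0) top-left  bias=+0
  edge (16, 2)→(2, 8): d=(-14,6) right/bottom  bias=-1
  edge (2, 8)→(0, 2): d=(-2,-6) top-left  bias=+0
    (0,1)@(1, 3): e=[16,76,4] → #
    (1,1)@(3, 3): e=[16,64,16] → #
    (2,1)@(5, 3): e=[16,52,28] → #
    (3,1)@(7, 3): e=[16,40,40] → #
    (4,1)@(9, 3): e=[16,28,52] → #
    (5,1)@(11, 3): e=[16,16,64] → #
    (6,1)@(13, 3): e=[16,4,76] → #
    (7,1)@(15, 3): e=[16,-8,88] → ·
    (0,2)@(1, 5): e=[48,48,0] → #  [on edge]
    (4,2)@(9, 5): e=[48,0,48] → ·  [on edge]
    (5,2)@(11, 5): e=[48,-12,60] → ·
    (6,2)@(13, 5): e=[48,-24,72] → ·
  covered (12 px):
    · · · · · · · · · ·
    # # # # # # # · · ·
    # # # # · · · · · ·
    · # · · · · · · · ·
    · · · · · · · · · ·
T2:
  2·area = 68
  edge (8, 2)→(16, 8): d=(8,6) right/bottom  bias=-1
  edge (16, 8)→(6, 9): d=(-10,1) right/bottom  bias=-1
  edge (6, 9)→(8, 2): d=(2,-7) top-left  bias=+0
    (4,1)@(9, 3): e=[2,57,9] → #
    (5,1)@(11, 3): e=[-10,55,23] → ·
    (4,2)@(9, 5): e=[18,37,13] → #
    (5,2)@(11, 5): e=[6,35,27] → #
    (6,2)@(13, 5): e=[-6,33,41] → ·
    (3,3)@(7, 7): e=[46,19,3] → #
    (6,3)@(13, 7): e=[10,13,45] → #
    (7,3)@(15, 7): e=[-2,11,59] → ·
    (3,4)@(7, 9): e=[62,-1,7] → ·
    (4,4)@(9, 9): e=[50,-3,21] → ·
    (5,4)@(11, 9): e=[38,-5,35] → ·
    (6,4)@(13, 9): e=[26,-7,49] → ·
  covered (7 px):
    · · · · · · · · · ·
    · · · · # · · · · ·
    · · · · # # · · · ·
    · · · # # # # · · ·
    · · · · · · · · · ·
T3:
  2·area = 28  (B↔C swapped to make it positive)
  edge (12, 2)→(16, 0): d=(4,-2) top-left  bias=+0
  edge (16, 0)→(18, 6): d=(2,6) right/bottom  bias=-1
  edge (18, 6)→(12, 2): d=(-6,-4) top-left  bias=+0
    (7,0)@(15, 1): e=[2,8,18] → #
    (8,0)@(17, 1): e=[6,-4,26] → ·
    (7,1)@(15, 3): e=[10,12,6] → #
    (8,1)@(17, 3): e=[14,0,14] → ·  [on edge]
    (7,2)@(15, 5): e=[18,16,-6] → ·
    (8,2)@(17, 5): e=[22,4,2] → #
    (9,2)@(19, 5): e=[26,-8,10] → ·
    (8,3)@(17, 7): e=[30,8,-10] → ·
    (9,4)@(19, 9): e=[42,0,-14] → ·  [on edge]
  covered (3 px):
    · · · · · · · # · ·
    · · · · · · · # · ·
    · · · · · · · · # ·
    · · · · · · · · · ·
    · · · · · · · · · ·

Z-buffer (winner per pixel, '.' = empty):
  . . . . . . . 3 . .
  1 1 1 1 2 1 1 3 0 .
  1 1 1 1 2 2 . . 3 .
  . 1 . 2 2 2 2 . . .
  . . . . . . . . . .

Final: 3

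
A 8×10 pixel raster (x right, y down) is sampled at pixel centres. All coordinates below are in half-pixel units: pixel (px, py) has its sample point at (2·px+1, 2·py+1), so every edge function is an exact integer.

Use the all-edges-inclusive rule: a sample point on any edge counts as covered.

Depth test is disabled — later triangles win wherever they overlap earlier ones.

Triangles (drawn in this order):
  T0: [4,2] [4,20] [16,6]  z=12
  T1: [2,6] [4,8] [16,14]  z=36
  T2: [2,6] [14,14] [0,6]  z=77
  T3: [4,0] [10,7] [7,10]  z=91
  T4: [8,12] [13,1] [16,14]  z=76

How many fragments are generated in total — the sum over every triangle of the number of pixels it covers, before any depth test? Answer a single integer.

T0:
  2·area = 216  (B↔C swapped to make it positive)
  edge (4, 2)→(16, 6): d=(12,4) inclusive
  edge (16, 6)→(4, 20): d=(-12,14) inclusive
  edge (4, 20)→(4, 2): d=(0,-18) inclusive
    (0,0)@(1, 1): e=[0,270,-54] → .  [on edge]
    (2,1)@(5, 3): e=[8,190,18] → X
    (3,1)@(7, 3): e=[0,162,54] → X  [on edge]
    (4,1)@(9, 3): e=[-8,134,90] → .
    (2,2)@(5, 5): e=[32,166,18] → X
    (4,2)@(9, 5): e=[16,110,90] → X
    (5,2)@(11, 5): e=[8,82,126] → X
    (6,2)@(13, 5): e=[0,54,162] → X  [on edge]
    (7,2)@(15, 5): e=[-8,26,198] → .
    (2,3)@(5, 7): e=[56,142,18] → X
    (7,3)@(15, 7): e=[16,2,198] → X
    (2,4)@(5, 9): e=[80,118,18] → X
  covered (28 px):
    . . . . . . . .
    . . X X . . . .
    . . X X X X X .
    . . X X X X X X
    . . X X X X X .
    . . X X X X . .
    . . X X X . . .
    . . X X . . . .
    . . X . . . . .
    . . . . . . . .
T1:
  2·area = 12  (B↔C swapped to make it positive)
  edge (2, 6)→(16, 14): d=(14,8) inclusive
  edge (16, 14)→(4, 8): d=(-12,-6) inclusive
  edge (4, 8)→(2, 6): d=(-2,-2) inclusive
    (0,2)@(1, 5): e=[-6,18,0] → .  [on edge]
    (1,3)@(3, 7): e=[6,6,0] → X  [on edge]
    (2,3)@(5, 7): e=[-10,18,4] → .
    (1,4)@(3, 9): e=[34,-18,-4] → .
    (2,4)@(5, 9): e=[18,-6,0] → .  [on edge]
    (3,4)@(7, 9): e=[2,6,4] → X
    (4,4)@(9, 9): e=[-14,18,8] → .
    (3,5)@(7, 11): e=[30,-18,0] → .  [on edge]
    (4,6)@(9, 13): e=[42,-30,0] → .  [on edge]
    (5,7)@(11, 15): e=[54,-42,0] → .  [on edge]
    (6,8)@(13, 17): e=[66,-54,0] → .  [on edge]
    (7,9)@(15, 19): e=[78,-66,0] → .  [on edge]
  covered (2 px):
    . . . . . . . .
    . . . . . . . .
    . . . . . . . .
    . X . . . . . .
    . . . X . . . .
    . . . . . . . .
    . . . . . . . .
    . . . . . . . .
    . . . . . . . .
    . . . . . . . .
T2:
  2·area = 16
  edge (2, 6)→(14, 14): d=(12,8) inclusive
  edge (14, 14)→(0, 6): d=(-14,-8) inclusive
  edge (0, 6)→(2, 6): d=(2,0) inclusive
    (1,3)@(3, 7): e=[4,10,2] → X
    (2,3)@(5, 7): e=[-12,26,2] → .
    (1,4)@(3, 9): e=[28,-18,6] → .
    (4,5)@(9, 11): e=[4,2,10] → X
    (5,5)@(11, 11): e=[-12,18,10] → .
    (4,6)@(9, 13): e=[28,-26,14] → .
  covered (2 px):
    . . . . . . . .
    . . . . . . . .
    . . . . . . . .
    . X . . . . . .
    . . . . . . . .
    . . . . X . . .
    . . . . . . . .
    . . . . . . . .
    . . . . . . . .
    . . . . . . . .
T3:
  2·area = 39
  edge (4, 0)→(10, 7): d=(6,7) inclusive
  edge (10, 7)→(7, 10): d=(-3,3) inclusive
  edge (7, 10)→(4, 0): d=(-3,-10) inclusive
    (2,1)@(5, 3): e=[11,27,1] → X
    (3,1)@(7, 3): e=[-3,21,21] → .
    (2,2)@(5, 5): e=[23,21,-5] → .
    (3,2)@(7, 5): e=[9,15,15] → X
    (4,2)@(9, 5): e=[-5,9,35] → .
    (3,3)@(7, 7): e=[21,9,9] → X
    (4,3)@(9, 7): e=[7,3,29] → X
    (5,3)@(11, 7): e=[-7,-3,49] → .
    (3,4)@(7, 9): e=[33,3,3] → X
    (4,4)@(9, 9): e=[19,-3,23] → .
    (3,5)@(7, 11): e=[45,-3,-3] → .
  covered (5 px):
    . . . . . . . .
    . . X . . . . .
    . . . X . . . .
    . . . X X . . .
    . . . X . . . .
    . . . . . . . .
    . . . . . . . .
    . . . . . . . .
    . . . . . . . .
    . . . . . . . .
T4:
  2·area = 98
  edge (8, 12)→(13, 1): d=(5,-11) inclusive
  edge (13, 1)→(16, 14): d=(3,13) inclusive
  edge (16, 14)→(8, 12): d=(-8,-2) inclusive
    (6,0)@(13, 1): e=[0,0,98] → X  [on edge]
    (7,0)@(15, 1): e=[22,-26,102] → .
    (6,1)@(13, 3): e=[10,6,82] → X
    (7,1)@(15, 3): e=[32,-20,86] → .
    (6,2)@(13, 5): e=[20,12,66] → X
    (7,2)@(15, 5): e=[42,-14,70] → .
    (5,3)@(11, 7): e=[8,44,46] → X
    (7,3)@(15, 7): e=[52,-8,54] → .
    (5,4)@(11, 9): e=[18,50,30] → X
    (7,4)@(15, 9): e=[62,-2,38] → .
    (4,5)@(9, 11): e=[6,82,10] → X
    (7,5)@(15, 11): e=[72,4,22] → X
  covered (13 px):
    . . . . . . X .
    . . . . . . X .
    . . . . . . X .
    . . . . . X X .
    . . . . . X X .
    . . . . X X X X
    . . . . . . X X
    . . . . . . . .
    . . . . . . . .
    . . . . . . . .

Answer: 50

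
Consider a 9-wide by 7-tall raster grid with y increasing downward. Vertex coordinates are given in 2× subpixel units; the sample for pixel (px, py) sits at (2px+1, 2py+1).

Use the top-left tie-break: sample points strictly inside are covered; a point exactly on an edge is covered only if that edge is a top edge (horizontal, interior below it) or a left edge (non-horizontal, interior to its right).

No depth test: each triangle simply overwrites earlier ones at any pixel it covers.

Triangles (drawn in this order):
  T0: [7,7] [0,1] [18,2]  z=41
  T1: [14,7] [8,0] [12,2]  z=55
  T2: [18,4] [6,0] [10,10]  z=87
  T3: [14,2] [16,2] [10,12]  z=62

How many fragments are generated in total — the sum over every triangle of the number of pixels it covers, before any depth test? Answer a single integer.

T0:
  2·area = 101
  edge (7, 7)→(0, 1): d=(-7,-6) top-left  bias=+0
  edge (0, 1)→(18, 2): d=(18,1) right/bottom  bias=-1
  edge (18, 2)→(7, 7): d=(-11,5) right/bottom  bias=-1
    (1,1)@(3, 3): e=[4,33,64] → █
    (2,1)@(5, 3): e=[16,31,54] → █
    (3,1)@(7, 3): e=[28,29,44] → █
    (4,1)@(9, 3): e=[40,27,34] → █
    (5,1)@(11, 3): e=[52,25,24] → █
    (6,1)@(13, 3): e=[64,23,14] → █
    (7,1)@(15, 3): e=[76,21,4] → █
    (8,1)@(17, 3): e=[88,19,-6] → ·
    (1,2)@(3, 5): e=[-10,69,42] → ·
    (2,2)@(5, 5): e=[2,67,32] → █
    (6,2)@(13, 5): e=[50,59,-8] → ·
    (7,2)@(15, 5): e=[62,57,-18] → ·
    (3,3)@(7, 7): e=[0,101,0] → ·  [on edge]
  covered (11 px):
    · · · · · · · · ·
    · █ █ █ █ █ █ █ ·
    · · █ █ █ █ · · ·
    · · · · · · · · ·
    · · · · · · · · ·
    · · · · · · · · ·
    · · · · · · · · ·
T1:
  2·area = 16
  edge (14, 7)→(8, 0): d=(-6,-7) top-left  bias=+0
  edge (8, 0)→(12, 2): d=(4,2) right/bottom  bias=-1
  edge (12, 2)→(14, 7): d=(2,5) right/bottom  bias=-1
    (4,0)@(9, 1): e=[1,2,13] → █
    (5,0)@(11, 1): e=[15,-2,3] → ·
    (4,1)@(9, 3): e=[-11,10,17] → ·
    (5,1)@(11, 3): e=[3,6,7] → █
    (6,1)@(13, 3): e=[17,2,-3] → ·
    (5,2)@(11, 5): e=[-9,14,11] → ·
    (6,2)@(13, 5): e=[5,10,1] → █
    (7,2)@(15, 5): e=[19,6,-9] → ·
    (6,3)@(13, 7): e=[-7,18,5] → ·
  covered (3 px):
    · · · · █ · · · ·
    · · · · · █ · · ·
    · · · · · · █ · ·
    · · · · · · · · ·
    · · · · · · · · ·
    · · · · · · · · ·
    · · · · · · · · ·
T2:
  2·area = 104  (B↔C swapped to make it positive)
  edge (18, 4)→(10, 10): d=(-8,6) right/bottom  bias=-1
  edge (10, 10)→(6, 0): d=(-4,-10) top-left  bias=+0
  edge (6, 0)→(18, 4): d=(12,4) right/bottom  bias=-1
    (3,0)@(7, 1): e=[90,6,8] → █
    (4,0)@(9, 1): e=[78,26,0] → ·  [on edge]
    (3,1)@(7, 3): e=[74,-2,32] → ·
    (4,1)@(9, 3): e=[62,18,24] → █
    (5,1)@(11, 3): e=[50,38,16] → █
    (6,1)@(13, 3): e=[38,58,8] → █
    (7,1)@(15, 3): e=[26,78,0] → ·  [on edge]
    (4,2)@(9, 5): e=[46,10,48] → █
    (7,2)@(15, 5): e=[10,70,24] → █
    (8,2)@(17, 5): e=[-2,90,16] → ·
    (4,3)@(9, 7): e=[30,2,72] → █
    (7,3)@(15, 7): e=[-6,62,48] → ·
  covered (12 px):
    · · · █ · · · · ·
    · · · · █ █ █ · ·
    · · · · █ █ █ █ ·
    · · · · █ █ █ · ·
    · · · · · █ · · ·
    · · · · · · · · ·
    · · · · · · · · ·
T3:
  2·area = 20
  edge (14, 2)→(16, 2): d=(2,0) top-left  bias=+0
  edge (16, 2)→(10, 12): d=(-6,10) right/bottom  bias=-1
  edge (10, 12)→(14, 2): d=(4,-10) top-left  bias=+0
    (7,1)@(15, 3): e=[2,4,14] → █
    (8,1)@(17, 3): e=[2,-16,34] → ·
    (6,2)@(13, 5): e=[6,12,2] → █
    (7,2)@(15, 5): e=[6,-8,22] → ·
    (6,3)@(13, 7): e=[10,0,10] → ·  [on edge]
  covered (2 px):
    · · · · · · · · ·
    · · · · · · · █ ·
    · · · · · · █ · ·
    · · · · · · · · ·
    · · · · · · · · ·
    · · · · · · · · ·
    · · · · · · · · ·

Result: 28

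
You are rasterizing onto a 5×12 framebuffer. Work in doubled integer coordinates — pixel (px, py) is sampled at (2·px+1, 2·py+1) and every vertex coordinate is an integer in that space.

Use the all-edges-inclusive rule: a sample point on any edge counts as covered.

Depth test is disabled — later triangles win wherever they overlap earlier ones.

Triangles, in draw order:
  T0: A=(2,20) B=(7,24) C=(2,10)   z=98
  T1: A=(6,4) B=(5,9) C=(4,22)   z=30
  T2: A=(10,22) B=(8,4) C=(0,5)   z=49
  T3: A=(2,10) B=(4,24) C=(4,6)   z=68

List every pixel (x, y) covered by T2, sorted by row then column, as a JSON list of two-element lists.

T0:
  2·area = 50  (B↔C swapped to make it positive)
  edge (2, 20)→(2, 10): d=(0,-10) inclusive
  edge (2, 10)→(7, 24): d=(5,14) inclusive
  edge (7, 24)→(2, 20): d=(-5,-4) inclusive
    (1,6)@(3, 13): e=[10,1,39] → █
    (2,6)@(5, 13): e=[30,-27,47] → ·
    (1,7)@(3, 15): e=[10,11,29] → █
    (2,7)@(5, 15): e=[30,-17,37] → ·
    (1,8)@(3, 17): e=[10,21,19] → █
    (2,8)@(5, 17): e=[30,-7,27] → ·
    (1,9)@(3, 19): e=[10,31,9] → █
    (2,9)@(5, 19): e=[30,3,17] → █
    (3,9)@(7, 19): e=[50,-25,25] → ·
    (1,10)@(3, 21): e=[10,41,-1] → ·
    (2,10)@(5, 21): e=[30,13,7] → █
    (3,10)@(7, 21): e=[50,-15,15] → ·
  covered (6 px):
    · · · · ·
    · · · · ·
    · · · · ·
    · · · · ·
    · · · · ·
    · · · · ·
    · █ · · ·
    · █ · · ·
    · █ · · ·
    · █ █ · ·
    · · █ · ·
    · · · · ·
T1:
  2·area = 8  (B↔C swapped to make it positive)
  edge (6, 4)→(4, 22): d=(-2,18) inclusive
  edge (4, 22)→(5, 9): d=(1,-13) inclusive
  edge (5, 9)→(6, 4): d=(1,-5) inclusive
    (2,4)@(5, 9): e=[8,0,0] → █  [on edge]
    (3,4)@(7, 9): e=[-28,26,10] → ·
    (2,5)@(5, 11): e=[4,2,2] → █
    (3,5)@(7, 11): e=[-32,28,12] → ·
    (2,6)@(5, 13): e=[0,4,4] → █  [on edge]
    (3,6)@(7, 13): e=[-36,30,14] → ·
    (2,7)@(5, 15): e=[-4,6,6] → ·
    (1,9)@(3, 19): e=[24,-16,0] → ·  [on edge]
  covered (3 px):
    · · · · ·
    · · · · ·
    · · · · ·
    · · · · ·
    · · █ · ·
    · · █ · ·
    · · █ · ·
    · · · · ·
    · · · · ·
    · · · · ·
    · · · · ·
    · · · · ·
T2:
  2·area = 146  (B↔C swapped to make it positive)
  edge (10, 22)→(0, 5): d=(-10,-17) inclusive
  edge (0, 5)→(8, 4): d=(8,-1) inclusive
  edge (8, 4)→(10, 22): d=(2,18) inclusive
    (0,2)@(1, 5): e=[17,1,128] → █
    (1,2)@(3, 5): e=[51,3,92] → █
    (2,2)@(5, 5): e=[85,5,56] → █
    (3,2)@(7, 5): e=[119,7,20] → █
    (4,2)@(9, 5): e=[153,9,-16] → ·
    (0,3)@(1, 7): e=[-3,17,132] → ·
    (1,3)@(3, 7): e=[31,19,96] → █
    (4,3)@(9, 7): e=[133,25,-12] → ·
    (1,4)@(3, 9): e=[11,35,100] → █
    (4,4)@(9, 9): e=[113,41,-8] → ·
    (1,5)@(3, 11): e=[-9,51,104] → ·
    (2,5)@(5, 11): e=[25,53,68] → █
    (4,6)@(9, 13): e=[73,73,0] → █  [on edge]
  covered (19 px):
    · · · · ·
    · · · · ·
    █ █ █ █ ·
    · █ █ █ ·
    · █ █ █ ·
    · · █ █ ·
    · · █ █ █
    · · · █ █
    · · · · █
    · · · · █
    · · · · ·
    · · · · ·
T3:
  2·area = 36  (B↔C swapped to make it positive)
  edge (2, 10)→(4, 6): d=(2,-4) inclusive
  edge (4, 6)→(4, 24): d=(0,18) inclusive
  edge (4, 24)→(2, 10): d=(-2,-14) inclusive
    (0,1)@(1, 3): e=[-18,54,0] → ·  [on edge]
    (1,4)@(3, 9): e=[2,18,16] → █
    (2,4)@(5, 9): e=[10,-18,44] → ·
    (1,5)@(3, 11): e=[6,18,12] → █
    (2,5)@(5, 11): e=[14,-18,40] → ·
    (1,6)@(3, 13): e=[10,18,8] → █
    (2,6)@(5, 13): e=[18,-18,36] → ·
    (1,7)@(3, 15): e=[14,18,4] → █
    (2,7)@(5, 15): e=[22,-18,32] → ·
    (1,8)@(3, 17): e=[18,18,0] → █  [on edge]
    (2,8)@(5, 17): e=[26,-18,28] → ·
    (1,9)@(3, 19): e=[22,18,-4] → ·
  covered (5 px):
    · · · · ·
    · · · · ·
    · · · · ·
    · · · · ·
    · █ · · ·
    · █ · · ·
    · █ · · ·
    · █ · · ·
    · █ · · ·
    · · · · ·
    · · · · ·
    · · · · ·

Final: [[0,2],[1,2],[2,2],[3,2],[1,3],[2,3],[3,3],[1,4],[2,4],[3,4],[2,5],[3,5],[2,6],[3,6],[4,6],[3,7],[4,7],[4,8],[4,9]]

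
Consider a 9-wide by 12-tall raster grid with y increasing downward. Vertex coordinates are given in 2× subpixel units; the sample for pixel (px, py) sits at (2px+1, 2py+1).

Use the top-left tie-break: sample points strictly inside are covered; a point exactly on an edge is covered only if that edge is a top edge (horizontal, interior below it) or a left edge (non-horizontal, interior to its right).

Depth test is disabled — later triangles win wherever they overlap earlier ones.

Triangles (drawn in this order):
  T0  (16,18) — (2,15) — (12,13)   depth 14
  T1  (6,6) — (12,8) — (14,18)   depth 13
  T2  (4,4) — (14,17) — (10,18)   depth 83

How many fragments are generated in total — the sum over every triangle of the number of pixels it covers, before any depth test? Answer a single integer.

T0:
  2·area = 58
  edge (16, 18)→(2, 15): d=(-14,-3) top-left  bias=+0
  edge (2, 15)→(12, 13): d=(10,-2) top-left  bias=+0
  edge (12, 13)→(16, 18): d=(4,5) right/bottom  bias=-1
    (1,7)@(3, 15): e=[3,2,53] → █
    (2,7)@(5, 15): e=[9,6,43] → █
    (3,7)@(7, 15): e=[15,10,33] → █
    (4,7)@(9, 15): e=[21,14,23] → █
    (5,7)@(11, 15): e=[27,18,13] → █
    (6,7)@(13, 15): e=[33,22,3] → █
    (7,7)@(15, 15): e=[39,26,-7] → ·
    (1,8)@(3, 17): e=[-25,22,61] → ·
    (2,8)@(5, 17): e=[-19,26,51] → ·
    (3,8)@(7, 17): e=[-13,30,41] → ·
    (4,8)@(9, 17): e=[-7,34,31] → ·
    (5,8)@(11, 17): e=[-1,38,21] → ·
  covered (8 px):
    · · · · · · · · ·
    · · · · · · · · ·
    · · · · · · · · ·
    · · · · · · · · ·
    · · · · · · · · ·
    · · · · · · · · ·
    · · · · · · · · ·
    · █ █ █ █ █ █ · ·
    · · · · · · █ █ ·
    · · · · · · · · ·
    · · · · · · · · ·
    · · · · · · · · ·
T1:
  2·area = 56
  edge (6, 6)→(12, 8): d=(6,2) right/bottom  bias=-1
  edge (12, 8)→(14, 18): d=(2,10) right/bottom  bias=-1
  edge (14, 18)→(6, 6): d=(-8,-12) top-left  bias=+0
    (5,1)@(11, 3): e=[-28,0,84] → ·  [on edge]
    (1,2)@(3, 5): e=[0,84,-28] → ·  [on edge]
    (3,3)@(7, 7): e=[4,48,4] → █
    (4,3)@(9, 7): e=[0,28,28] → ·  [on edge]
    (3,4)@(7, 9): e=[16,52,-12] → ·
    (4,4)@(9, 9): e=[12,32,12] → █
    (5,4)@(11, 9): e=[8,12,36] → █
    (6,4)@(13, 9): e=[4,-8,60] → ·
    (7,4)@(15, 9): e=[0,-28,84] → ·  [on edge]
    (4,5)@(9, 11): e=[24,36,-4] → ·
    (5,5)@(11, 11): e=[20,16,20] → █
    (6,5)@(13, 11): e=[16,-4,44] → ·
    (6,6)@(13, 13): e=[28,0,28] → ·  [on edge]
    (7,11)@(15, 23): e=[84,0,-28] → ·  [on edge]
  covered (6 px):
    · · · · · · · · ·
    · · · · · · · · ·
    · · · · · · · · ·
    · · · █ · · · · ·
    · · · · █ █ · · ·
    · · · · · █ · · ·
    · · · · · █ · · ·
    · · · · · · █ · ·
    · · · · · · · · ·
    · · · · · · · · ·
    · · · · · · · · ·
    · · · · · · · · ·
T2:
  2·area = 62
  edge (4, 4)→(14, 17): d=(10,13) right/bottom  bias=-1
  edge (14, 17)→(10, 18): d=(-4,1) right/bottom  bias=-1
  edge (10, 18)→(4, 4): d=(-6,-14) top-left  bias=+0
    (3,4)@(7, 9): e=[11,39,12] → █
    (4,4)@(9, 9): e=[-15,37,40] → ·
    (3,5)@(7, 11): e=[31,31,0] → █  [on edge]
    (4,5)@(9, 11): e=[5,29,28] → █
    (5,5)@(11, 11): e=[-21,27,56] → ·
    (3,6)@(7, 13): e=[51,23,-12] → ·
    (4,6)@(9, 13): e=[25,21,16] → █
    (5,6)@(11, 13): e=[-1,19,44] → ·
    (4,7)@(9, 15): e=[45,13,4] → █
    (5,7)@(11, 15): e=[19,11,32] → █
    (6,7)@(13, 15): e=[-7,9,60] → ·
    (4,8)@(9, 17): e=[65,5,-8] → ·
  covered (8 px):
    · · · · · · · · ·
    · · · · · · · · ·
    · · · · · · · · ·
    · · · · · · · · ·
    · · · █ · · · · ·
    · · · █ █ · · · ·
    · · · · █ · · · ·
    · · · · █ █ · · ·
    · · · · · █ █ · ·
    · · · · · · · · ·
    · · · · · · · · ·
    · · · · · · · · ·

Result: 22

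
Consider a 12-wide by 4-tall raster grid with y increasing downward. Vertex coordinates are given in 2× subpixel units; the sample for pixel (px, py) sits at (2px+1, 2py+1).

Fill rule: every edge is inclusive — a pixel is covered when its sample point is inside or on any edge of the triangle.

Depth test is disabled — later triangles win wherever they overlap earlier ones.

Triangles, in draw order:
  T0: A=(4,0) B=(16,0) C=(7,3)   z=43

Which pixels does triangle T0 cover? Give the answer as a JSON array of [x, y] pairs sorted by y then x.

T0:
  2·area = 36
  edge (4, 0)→(16, 0): d=(12,0) inclusive
  edge (16, 0)→(7, 3): d=(-9,3) inclusive
  edge (7, 3)→(4, 0): d=(-3,-3) inclusive
    (2,0)@(5, 1): e=[12,24,0] → █  [on edge]
    (3,0)@(7, 1): e=[12,18,6] → █
    (4,0)@(9, 1): e=[12,12,12] → █
    (5,0)@(11, 1): e=[12,6,18] → █
    (6,0)@(13, 1): e=[12,0,24] → █  [on edge]
    (7,0)@(15, 1): e=[12,-6,30] → ·
    (2,1)@(5, 3): e=[36,6,-6] → ·
    (3,1)@(7, 3): e=[36,0,0] → █  [on edge]
    (4,1)@(9, 3): e=[36,-6,6] → ·
    (5,1)@(11, 3): e=[36,-12,12] → ·
    (6,1)@(13, 3): e=[36,-18,18] → ·
    (0,2)@(1, 5): e=[60,0,-24] → ·  [on edge]
    (4,2)@(9, 5): e=[60,-24,0] → ·  [on edge]
    (5,3)@(11, 7): e=[84,-48,0] → ·  [on edge]
  covered (6 px):
    · · █ █ █ █ █ · · · · ·
    · · · █ · · · · · · · ·
    · · · · · · · · · · · ·
    · · · · · · · · · · · ·

Final: [[2,0],[3,0],[4,0],[5,0],[6,0],[3,1]]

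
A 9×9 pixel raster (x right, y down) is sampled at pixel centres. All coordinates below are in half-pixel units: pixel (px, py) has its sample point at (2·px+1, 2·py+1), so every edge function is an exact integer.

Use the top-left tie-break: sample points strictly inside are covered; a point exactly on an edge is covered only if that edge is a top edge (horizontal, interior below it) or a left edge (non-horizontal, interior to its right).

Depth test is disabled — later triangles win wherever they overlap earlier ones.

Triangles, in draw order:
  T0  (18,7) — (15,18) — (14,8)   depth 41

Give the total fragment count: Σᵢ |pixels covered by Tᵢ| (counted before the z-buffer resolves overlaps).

T0:
  2·area = 41
  edge (18, 7)→(15, 18): d=(-3,11) right/bottom  bias=-1
  edge (15, 18)→(14, 8): d=(-1,-10) top-left  bias=+0
  edge (14, 8)→(18, 7): d=(4,-1) top-left  bias=+0
    (7,4)@(15, 9): e=[27,9,5] → #
    (8,4)@(17, 9): e=[5,29,7] → #
    (7,5)@(15, 11): e=[21,7,13] → #
    (8,5)@(17, 11): e=[-1,27,15] → ·
    (7,6)@(15, 13): e=[15,5,21] → #
    (8,6)@(17, 13): e=[-7,25,23] → ·
    (7,7)@(15, 15): e=[9,3,29] → #
    (8,7)@(17, 15): e=[-13,23,31] → ·
    (7,8)@(15, 17): e=[3,1,37] → #
    (8,8)@(17, 17): e=[-19,21,39] → ·
  covered (6 px):
    · · · · · · · · ·
    · · · · · · · · ·
    · · · · · · · · ·
    · · · · · · · · ·
    · · · · · · · # #
    · · · · · · · # ·
    · · · · · · · # ·
    · · · · · · · # ·
    · · · · · · · # ·

Answer: 6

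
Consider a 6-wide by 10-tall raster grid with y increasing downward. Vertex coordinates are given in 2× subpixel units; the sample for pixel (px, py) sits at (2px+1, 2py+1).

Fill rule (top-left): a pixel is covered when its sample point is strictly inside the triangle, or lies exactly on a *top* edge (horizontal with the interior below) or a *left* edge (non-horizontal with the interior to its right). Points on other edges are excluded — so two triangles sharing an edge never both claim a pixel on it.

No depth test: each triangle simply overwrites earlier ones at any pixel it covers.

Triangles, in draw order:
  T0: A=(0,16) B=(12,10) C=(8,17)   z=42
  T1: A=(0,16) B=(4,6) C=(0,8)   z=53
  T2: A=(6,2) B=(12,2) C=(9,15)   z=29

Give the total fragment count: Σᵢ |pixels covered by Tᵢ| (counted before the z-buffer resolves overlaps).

T0:
  2·area = 60
  edge (0, 16)→(12, 10): d=(12,-6) top-left  bias=+0
  edge (12, 10)→(8, 17): d=(-4,7) right/bottom  bias=-1
  edge (8, 17)→(0, 16): d=(-8,-1) top-left  bias=+0
    (5,5)@(11, 11): e=[6,3,51] → #
    (3,6)@(7, 13): e=[6,23,31] → #
    (4,6)@(9, 13): e=[18,9,33] → #
    (5,6)@(11, 13): e=[30,-5,35] → ·
    (1,7)@(3, 15): e=[6,43,11] → #
    (2,7)@(5, 15): e=[18,29,13] → #
    (5,7)@(11, 15): e=[54,-13,19] → ·
    (1,8)@(3, 17): e=[30,35,-5] → ·
    (2,8)@(5, 17): e=[42,21,-3] → ·
    (3,8)@(7, 17): e=[54,7,-1] → ·
    (4,8)@(9, 17): e=[66,-7,1] → ·
  covered (7 px):
    · · · · · ·
    · · · · · ·
    · · · · · ·
    · · · · · ·
    · · · · · ·
    · · · · · #
    · · · # # ·
    · # # # # ·
    · · · · · ·
    · · · · · ·
T1:
  2·area = 32  (B↔C swapped to make it positive)
  edge (0, 16)→(0, 8): d=(0,-8) top-left  bias=+0
  edge (0, 8)→(4, 6): d=(4,-2) top-left  bias=+0
  edge (4, 6)→(0, 16): d=(-4,10) right/bottom  bias=-1
    (1,3)@(3, 7): e=[24,2,6] → #
    (2,3)@(5, 7): e=[40,6,-14] → ·
    (0,4)@(1, 9): e=[8,6,18] → #
    (1,4)@(3, 9): e=[24,10,-2] → ·
    (0,5)@(1, 11): e=[8,14,10] → #
    (1,5)@(3, 11): e=[24,18,-10] → ·
    (0,6)@(1, 13): e=[8,22,2] → #
    (1,6)@(3, 13): e=[24,26,-18] → ·
    (0,7)@(1, 15): e=[8,30,-6] → ·
  covered (4 px):
    · · · · · ·
    · · · · · ·
    · · · · · ·
    · # · · · ·
    # · · · · ·
    # · · · · ·
    # · · · · ·
    · · · · · ·
    · · · · · ·
    · · · · · ·
T2:
  2·area = 78
  edge (6, 2)→(12, 2): d=(6,0) top-left  bias=+0
  edge (12, 2)→(9, 15): d=(-3,13) right/bottom  bias=-1
  edge (9, 15)→(6, 2): d=(-3,-13) top-left  bias=+0
    (3,1)@(7, 3): e=[6,62,10] → #
    (4,1)@(9, 3): e=[6,36,36] → #
    (5,1)@(11, 3): e=[6,10,62] → #
    (3,2)@(7, 5): e=[18,56,4] → #
    (3,3)@(7, 7): e=[30,50,-2] → ·
    (4,3)@(9, 7): e=[30,24,24] → #
    (5,3)@(11, 7): e=[30,-2,50] → ·
    (4,4)@(9, 9): e=[42,18,18] → #
    (5,4)@(11, 9): e=[42,-8,44] → ·
    (4,5)@(9, 11): e=[54,12,12] → #
    (5,5)@(11, 11): e=[54,-14,38] → ·
    (4,6)@(9, 13): e=[66,6,6] → #
    (4,7)@(9, 15): e=[78,0,0] → ·  [on edge]
  covered (10 px):
    · · · · · ·
    · · · # # #
    · · · # # #
    · · · · # ·
    · · · · # ·
    · · · · # ·
    · · · · # ·
    · · · · · ·
    · · · · · ·
    · · · · · ·

Final: 21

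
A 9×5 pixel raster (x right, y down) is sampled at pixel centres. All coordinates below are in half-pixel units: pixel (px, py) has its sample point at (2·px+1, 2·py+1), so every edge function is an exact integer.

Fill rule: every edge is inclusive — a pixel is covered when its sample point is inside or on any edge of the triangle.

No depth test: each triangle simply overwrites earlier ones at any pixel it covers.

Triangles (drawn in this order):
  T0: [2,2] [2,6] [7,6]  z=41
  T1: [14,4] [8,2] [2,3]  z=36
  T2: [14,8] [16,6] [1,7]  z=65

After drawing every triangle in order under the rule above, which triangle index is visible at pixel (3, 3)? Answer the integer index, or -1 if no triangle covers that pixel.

T0:
  2·area = 20  (B↔C swapped to make it positive)
  edge (2, 2)→(7, 6): d=(5,4) inclusive
  edge (7, 6)→(2, 6): d=(-5,0) inclusive
  edge (2, 6)→(2, 2): d=(0,-4) inclusive
    (1,1)@(3, 3): e=[1,15,4] → X
    (2,1)@(5, 3): e=[-7,15,12] → .
    (1,2)@(3, 5): e=[11,5,4] → X
    (2,2)@(5, 5): e=[3,5,12] → X
    (3,2)@(7, 5): e=[-5,5,20] → .
    (1,3)@(3, 7): e=[21,-5,4] → .
    (2,3)@(5, 7): e=[13,-5,12] → .
  covered (3 px):
    . . . . . . . . .
    . X . . . . . . .
    . X X . . . . . .
    . . . . . . . . .
    . . . . . . . . .
T1:
  2·area = 18  (B↔C swapped to make it positive)
  edge (14, 4)→(2, 3): d=(-12,-1) inclusive
  edge (2, 3)→(8, 2): d=(6,-1) inclusive
  edge (8, 2)→(14, 4): d=(6,2) inclusive
    (2,0)@(5, 1): e=[27,-9,0] → .  [on edge]
    (1,1)@(3, 3): e=[1,1,16] → X
    (2,1)@(5, 3): e=[3,3,12] → X
    (3,1)@(7, 3): e=[5,5,8] → X
    (4,1)@(9, 3): e=[7,7,4] → X
    (5,1)@(11, 3): e=[9,9,0] → X  [on edge]
    (6,1)@(13, 3): e=[11,11,-4] → .
    (1,2)@(3, 5): e=[-23,13,28] → .
    (2,2)@(5, 5): e=[-21,15,24] → .
    (3,2)@(7, 5): e=[-19,17,20] → .
    (4,2)@(9, 5): e=[-17,19,16] → .
    (5,2)@(11, 5): e=[-15,21,12] → .
    (8,2)@(17, 5): e=[-9,27,0] → .  [on edge]
  covered (5 px):
    . . . . . . . . .
    . X X X X X . . .
    . . . . . . . . .
    . . . . . . . . .
    . . . . . . . . .
T2:
  2·area = 28  (B↔C swapped to make it positive)
  edge (14, 8)→(1, 7): d=(-13,-1) inclusive
  edge (1, 7)→(16, 6): d=(15,-1) inclusive
  edge (16, 6)→(14, 8): d=(-2,2) inclusive
    (8,2)@(17, 5): e=[42,-14,0] → .  [on edge]
    (0,3)@(1, 7): e=[0,0,28] → X  [on edge]
    (1,3)@(3, 7): e=[2,2,24] → X
    (2,3)@(5, 7): e=[4,4,20] → X
    (3,3)@(7, 7): e=[6,6,16] → X
    (4,3)@(9, 7): e=[8,8,12] → X
    (5,3)@(11, 7): e=[10,10,8] → X
    (6,3)@(13, 7): e=[12,12,4] → X
    (7,3)@(15, 7): e=[14,14,0] → X  [on edge]
    (8,3)@(17, 7): e=[16,16,-4] → .
    (0,4)@(1, 9): e=[-26,30,24] → .
    (1,4)@(3, 9): e=[-24,32,20] → .
    (6,4)@(13, 9): e=[-14,42,0] → .  [on edge]
  covered (8 px):
    . . . . . . . . .
    . . . . . . . . .
    . . . . . . . . .
    X X X X X X X X .
    . . . . . . . . .

Z-buffer (winner per pixel, '.' = empty):
  . . . . . . . . .
  . 1 1 1 1 1 . . .
  . 0 0 . . . . . .
  2 2 2 2 2 2 2 2 .
  . . . . . . . . .

Answer: 2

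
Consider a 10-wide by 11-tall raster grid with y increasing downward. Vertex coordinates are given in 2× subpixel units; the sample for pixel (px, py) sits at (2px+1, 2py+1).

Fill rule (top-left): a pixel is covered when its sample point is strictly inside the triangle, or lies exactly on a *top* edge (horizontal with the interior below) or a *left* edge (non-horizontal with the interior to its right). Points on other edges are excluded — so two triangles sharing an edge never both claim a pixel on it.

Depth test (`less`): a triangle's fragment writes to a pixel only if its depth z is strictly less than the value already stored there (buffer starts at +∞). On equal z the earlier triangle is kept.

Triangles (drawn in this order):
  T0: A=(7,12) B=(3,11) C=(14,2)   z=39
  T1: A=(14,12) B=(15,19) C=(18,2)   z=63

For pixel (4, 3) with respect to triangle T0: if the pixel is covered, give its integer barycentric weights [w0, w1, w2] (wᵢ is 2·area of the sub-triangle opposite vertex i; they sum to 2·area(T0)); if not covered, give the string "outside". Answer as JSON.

T0:
  2·area = 47
  edge (7, 12)→(3, 11): d=(-4,-1) top-left  bias=+0
  edge (3, 11)→(14, 2): d=(11,-9) top-left  bias=+0
  edge (14, 2)→(7, 12): d=(-7,10) right/bottom  bias=-1
    (6,1)@(13, 3): e=[42,2,3] → X
    (7,1)@(15, 3): e=[44,20,-17] → .
    (5,2)@(11, 5): e=[32,6,9] → X
    (6,2)@(13, 5): e=[34,24,-11] → .
    (4,3)@(9, 7): e=[22,10,15] → X
    (5,3)@(11, 7): e=[24,28,-5] → .
    (3,4)@(7, 9): e=[12,14,21] → X
    (5,4)@(11, 9): e=[16,50,-19] → .
    (1,5)@(3, 11): e=[0,0,47] → X  [on edge]
    (2,5)@(5, 11): e=[2,18,27] → X
    (4,5)@(9, 11): e=[6,54,-13] → .
    (1,6)@(3, 13): e=[-8,22,33] → .
    (5,6)@(11, 13): e=[0,94,-47] → .  [on edge]
    (9,7)@(19, 15): e=[0,188,-141] → .  [on edge]
  covered (8 px):
    . . . . . . . . . .
    . . . . . . X . . .
    . . . . . X . . . .
    . . . . X . . . . .
    . . . X X . . . . .
    . X X X . . . . . .
    . . . . . . . . . .
    . . . . . . . . . .
    . . . . . . . . . .
    . . . . . . . . . .
    . . . . . . . . . .
T1:
  2·area = 38  (B↔C swapped to make it positive)
  edge (14, 12)→(18, 2): d=(4,-10) top-left  bias=+0
  edge (18, 2)→(15, 19): d=(-3,17) right/bottom  bias=-1
  edge (15, 19)→(14, 12): d=(-1,-7) top-left  bias=+0
    (6,2)@(13, 5): e=[-38,76,0] → .  [on edge]
    (8,2)@(17, 5): e=[2,8,28] → X
    (9,2)@(19, 5): e=[22,-26,42] → .
    (8,3)@(17, 7): e=[10,2,26] → X
    (9,3)@(19, 7): e=[30,-32,40] → .
    (8,4)@(17, 9): e=[18,-4,24] → .
    (7,5)@(15, 11): e=[6,24,8] → X
    (8,5)@(17, 11): e=[26,-10,22] → .
    (7,6)@(15, 13): e=[14,18,6] → X
    (8,6)@(17, 13): e=[34,-16,20] → .
    (7,7)@(15, 15): e=[22,12,4] → X
    (8,7)@(17, 15): e=[42,-22,18] → .
    (7,9)@(15, 19): e=[38,0,0] → .  [on edge]
  covered (6 px):
    . . . . . . . . . .
    . . . . . . . . . .
    . . . . . . . . X .
    . . . . . . . . X .
    . . . . . . . . . .
    . . . . . . . X . .
    . . . . . . . X . .
    . . . . . . . X . .
    . . . . . . . X . .
    . . . . . . . . . .
    . . . . . . . . . .

Answer: [10,15,22]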